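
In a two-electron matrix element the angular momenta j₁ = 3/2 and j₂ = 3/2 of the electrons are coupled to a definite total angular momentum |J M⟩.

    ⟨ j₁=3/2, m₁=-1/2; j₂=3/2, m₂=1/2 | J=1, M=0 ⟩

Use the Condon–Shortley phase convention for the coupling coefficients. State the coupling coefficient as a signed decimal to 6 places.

-0.223607  (= −√(1/20))

√[3·2!1!1!/5! · 1!2!2!1!1!1!] = √(1/5)
  +(−1)^1/∏(1,1,1,1,0,0)! = -1  (running -1)
  +(−1)^2/∏(2,0,0,0,1,1)! = 1/2  (running -1/2)
⟨..|..⟩ = √(1/5)·(-1/2) = -0.223607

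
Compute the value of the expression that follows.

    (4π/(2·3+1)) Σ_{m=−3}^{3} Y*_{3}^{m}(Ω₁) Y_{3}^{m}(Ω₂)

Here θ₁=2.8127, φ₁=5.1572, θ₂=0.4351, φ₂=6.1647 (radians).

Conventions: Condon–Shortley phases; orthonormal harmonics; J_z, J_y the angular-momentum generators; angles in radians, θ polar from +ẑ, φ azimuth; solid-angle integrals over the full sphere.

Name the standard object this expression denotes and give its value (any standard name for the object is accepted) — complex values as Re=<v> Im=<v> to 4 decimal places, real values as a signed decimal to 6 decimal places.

Legendre polynomial (addition theorem), -0.033483

This sum is the spherical-harmonic addition theorem: it equals the Legendre polynomial P_l(cos γ) of the angle γ between the two directions.
Addition theorem: P_3(cos γ) = (4π/7) Σ_m Y*_{lm}(Ω₁) Y_{lm}(Ω₂), m = −3…3:
  [-3]  conj(Y_{3,-3})(Ω₁) = -0.01367 + 0.00329j ; Y_{3,-3}(Ω₂) = 0.02929 + 0.01087j ; Δ = -0.00044 - 0.00005j
  [-2]  conj(Y_{3,-2})(Ω₁) = 0.06354 + 0.07839j ; Y_{3,-2}(Ω₂) = 0.16005 + 0.03865j ; Δ = 0.00714 + 0.01500j
  [-1]  conj(Y_{3,-1})(Ω₁) = 0.15623 - 0.32776j ; Y_{3,-1}(Ω₂) = 0.42090 + 0.05011j ; Δ = 0.08218 - 0.13013j
  [+0]  conj(Y_{3,0})(Ω₁) = -0.52212 + 0.00000j ; Y_{3,0}(Ω₂) = 0.37620 + 0.00000j ; Δ = -0.19642 + 0.00000j
  [+1]  conj(Y_{3,1})(Ω₁) = -0.15623 - 0.32776j ; Y_{3,1}(Ω₂) = -0.42090 + 0.05011j ; Δ = 0.08218 + 0.13013j
  [+2]  conj(Y_{3,2})(Ω₁) = 0.06354 - 0.07839j ; Y_{3,2}(Ω₂) = 0.16005 - 0.03865j ; Δ = 0.00714 - 0.01500j
  [+3]  conj(Y_{3,3})(Ω₁) = 0.01367 + 0.00329j ; Y_{3,3}(Ω₂) = -0.02929 + 0.01087j ; Δ = -0.00044 + 0.00005j
Accumulated sum -0.01865 + 0.00000j; after 4π/(2l+1) scaling, -0.03348 + 0.00000j ⇒ P_3 = -0.033483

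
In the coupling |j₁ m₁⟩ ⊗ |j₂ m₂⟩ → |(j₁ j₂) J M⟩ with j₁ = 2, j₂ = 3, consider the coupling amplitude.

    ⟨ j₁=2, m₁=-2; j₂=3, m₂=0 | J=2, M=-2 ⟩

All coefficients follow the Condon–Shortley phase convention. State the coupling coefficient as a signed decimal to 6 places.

j₁+j₂−J=3  J+j₁−j₂=1  J−j₁+j₂=3  j₁+j₂+J+1=8
(j₁±m₁, j₂±m₂, J±M) = (0,4,3,3,0,4)
P² = 648/7
sum k=3..3:
  [3] −1/36 = -1/36
S = -1/36
C² = P²·S² = 1/14 ; C = -0.267261

-0.267261  (= −√(1/14))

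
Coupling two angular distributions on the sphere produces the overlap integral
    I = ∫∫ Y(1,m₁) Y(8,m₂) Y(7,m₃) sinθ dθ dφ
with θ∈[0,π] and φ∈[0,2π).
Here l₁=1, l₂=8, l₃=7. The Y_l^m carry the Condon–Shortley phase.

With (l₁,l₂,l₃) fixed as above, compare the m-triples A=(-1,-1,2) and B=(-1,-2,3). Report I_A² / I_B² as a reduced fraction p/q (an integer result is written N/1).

Shared (l₁,l₂,l₃)=(1,8,7): N and (l;000)² cancel in I_A²/I_B².
A: Δ = 2!·0!·14!/17! = 1/2040; Racah Σ t=2..2: t=2:+1/87091200 = 1/87091200; ⇒ 3j(1 8 7; -1 -1 2)² = 7/680, sgn -1
B: Δ = 2!·0!·14!/17! = 1/2040; Racah Σ t=2..2: t=2:+1/174182400 = 1/174182400; ⇒ 3j(1 8 7; -1 -2 3)² = 1/136, sgn +1
I_A²/I_B² = (7/680)/(1/136) = 7/5

7/5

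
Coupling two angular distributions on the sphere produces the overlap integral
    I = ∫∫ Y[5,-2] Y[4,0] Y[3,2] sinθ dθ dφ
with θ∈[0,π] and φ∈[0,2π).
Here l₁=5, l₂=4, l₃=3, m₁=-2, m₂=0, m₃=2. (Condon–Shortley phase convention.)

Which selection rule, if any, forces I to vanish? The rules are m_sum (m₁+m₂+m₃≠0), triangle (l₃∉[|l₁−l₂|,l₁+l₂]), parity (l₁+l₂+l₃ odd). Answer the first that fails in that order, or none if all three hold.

none

azimuthal sum: -2 + 0 + 2 = 0  ✓
1 ≤ 3 ≤ 9 (triangle on l)  ✓
L = 5 + 4 + 3 = 12 (even)  ✓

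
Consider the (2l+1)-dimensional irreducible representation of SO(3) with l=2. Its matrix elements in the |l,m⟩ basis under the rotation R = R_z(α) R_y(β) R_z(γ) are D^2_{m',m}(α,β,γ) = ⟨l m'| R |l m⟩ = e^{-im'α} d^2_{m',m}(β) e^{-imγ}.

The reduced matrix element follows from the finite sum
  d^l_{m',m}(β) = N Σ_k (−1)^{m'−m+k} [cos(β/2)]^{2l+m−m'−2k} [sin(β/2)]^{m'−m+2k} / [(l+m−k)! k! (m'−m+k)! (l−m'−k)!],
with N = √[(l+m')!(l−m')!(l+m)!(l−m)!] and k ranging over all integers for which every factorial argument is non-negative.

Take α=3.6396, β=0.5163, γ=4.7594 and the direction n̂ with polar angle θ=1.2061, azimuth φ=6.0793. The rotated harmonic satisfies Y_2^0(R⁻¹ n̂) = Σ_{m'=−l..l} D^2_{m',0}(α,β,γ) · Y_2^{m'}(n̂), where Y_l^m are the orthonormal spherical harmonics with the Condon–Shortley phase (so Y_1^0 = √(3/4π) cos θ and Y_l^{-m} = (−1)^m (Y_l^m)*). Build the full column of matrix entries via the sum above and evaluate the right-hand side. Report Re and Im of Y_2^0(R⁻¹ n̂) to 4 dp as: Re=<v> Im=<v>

Need the full column D^2_{m',0} for m'=−2..2 at α=3.6396, β=0.5163, γ=4.7594.
cos(β/2)=0.966864, sin(β/2)=0.255292
d^2_{-2,0}: single k=2 term ⇒ +0.149239;  D = +0.081134+0.125258i
d^2_{-1,0}: k∈[1..2] ⇒ +0.565209 -0.039405 = +0.525804;  D = -0.461938-0.251164i
d^2_{0,0}: k∈[0..2] ⇒ +0.873899 -0.243706 +0.004248 = +0.634441;  D = +0.634441+0.000000i
d^2_{1,0}: k∈[0..1] ⇒ -0.565209 +0.039405 = -0.525804;  D = +0.461938-0.251164i
d^2_{2,0}: single k=0 term ⇒ +0.149239;  D = +0.081134-0.125258i
Y_2^{m'}(θ=1.2061,φ=6.0793) and Σ D·Y over m':
  (+0.0811+0.1253i)·(+0.3095+0.1337i)  (-0.4619-0.2512i)·(+0.2521+0.0521i)  (+0.6344+0.0000i)·(-0.1950+0.0000i)  (+0.4619-0.2512i)·(-0.2521+0.0521i)  (+0.0811-0.1253i)·(+0.3095-0.1337i)
Y_2^0(R⁻¹ n̂) = -0.313722+0.000000i

Re=-0.3137 Im=0.0000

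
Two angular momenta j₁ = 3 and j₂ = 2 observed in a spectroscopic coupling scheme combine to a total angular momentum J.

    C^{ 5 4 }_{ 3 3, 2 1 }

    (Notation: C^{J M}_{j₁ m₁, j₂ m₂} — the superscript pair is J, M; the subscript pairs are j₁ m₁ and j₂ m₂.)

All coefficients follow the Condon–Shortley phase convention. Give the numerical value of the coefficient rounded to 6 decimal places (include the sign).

triangle: 0!*6!*4!/11! = 17280/39916800
(j±m)!: 6!*0!*3!*1!*9!*1! = 1567641600
prefactor² = (2J+1)*Δ*N² = 7464960
  k=0: +1/(0!*0!*0!*3!*6!*1!) = 1/4320
Σ = 1/4320  ⇒  CG² = 7464960*(1/4320)² = 2/5
CG = +√(2/5) = +0.632456

+0.632456  (= +√(2/5))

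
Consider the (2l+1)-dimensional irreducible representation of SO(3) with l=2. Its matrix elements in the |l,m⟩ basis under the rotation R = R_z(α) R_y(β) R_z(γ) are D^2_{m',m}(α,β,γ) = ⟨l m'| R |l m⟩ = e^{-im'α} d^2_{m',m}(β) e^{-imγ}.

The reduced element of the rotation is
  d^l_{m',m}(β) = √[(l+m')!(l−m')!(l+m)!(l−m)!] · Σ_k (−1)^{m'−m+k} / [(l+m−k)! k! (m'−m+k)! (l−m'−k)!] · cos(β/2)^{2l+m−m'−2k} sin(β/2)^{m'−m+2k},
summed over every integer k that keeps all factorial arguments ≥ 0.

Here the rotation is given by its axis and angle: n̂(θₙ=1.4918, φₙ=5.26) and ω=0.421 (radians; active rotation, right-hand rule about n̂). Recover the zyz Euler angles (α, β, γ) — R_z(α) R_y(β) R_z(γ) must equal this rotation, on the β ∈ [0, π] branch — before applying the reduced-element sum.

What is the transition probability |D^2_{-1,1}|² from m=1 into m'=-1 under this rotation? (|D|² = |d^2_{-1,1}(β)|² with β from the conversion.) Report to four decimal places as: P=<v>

P=0.0150

Axis–angle → zyz. n̂ = (sinθₙcosφₙ, sinθₙsinφₙ, cosθₙ) = (+0.519025, -0.851108, +0.078914), ω = 0.4210.
R = I cosω + sinω [n̂]ₓ + (1−cosω) n̂n̂ᵀ gives
  R = [+0.936203, -0.070823, -0.344249; -0.006323, +0.975934, -0.217977; +0.351402, +0.206247, +0.913224]
β = atan2(√(R₁₃²+R₂₃²), R₃₃) = 0.419667; α = atan2(R₂₃, R₁₃) mod 2π = 3.706063; γ = atan2(R₃₂, −R₃₁) mod 2π = 2.610841
First d^2_{-1,1}(β=0.4197), then the phase factors e^{-i(-1)α} and e^{-i(1)γ}:
With c≡cos(β/2)=0.978066 and s≡sin(β/2)=0.208297, N=[1·6·6·1]^{1/2}=6.000000
k∈{2,3} keeps every argument non-negative
  k=2: (−1)^0·6.0000/(2)·0.9781^2·0.2083^2 = +0.124516
  k=3: (−1)^1·6.0000/(6)·0.9781^0·0.2083^4 = -0.001882
d^2_{-1,1}(0.4197) = +0.124516 -0.001882 = +0.122633
|D^2_{-1,1}|² = |d^2_{-1,1}(β)|² = (+0.122633)² = 0.015039 (the z-rotation phases have unit modulus)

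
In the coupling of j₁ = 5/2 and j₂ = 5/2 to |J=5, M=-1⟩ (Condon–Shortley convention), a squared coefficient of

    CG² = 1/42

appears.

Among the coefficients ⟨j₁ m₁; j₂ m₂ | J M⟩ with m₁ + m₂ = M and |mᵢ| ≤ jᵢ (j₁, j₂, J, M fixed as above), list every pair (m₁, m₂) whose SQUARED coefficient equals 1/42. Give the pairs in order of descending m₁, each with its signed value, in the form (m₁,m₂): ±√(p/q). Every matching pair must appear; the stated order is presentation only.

Admissible pairs with m₁+m₂ = M = -1: (-5/2,3/2), (-3/2,1/2), (-1/2,-1/2), (1/2,-3/2), (3/2,-5/2)
  (m₁,m₂)=(3/2,-5/2): CG² = 1/42, CG = +√(1/42)   ← matches the target
  (m₁,m₂)=(1/2,-3/2): CG² = 5/21, CG = +√(5/21)
  (m₁,m₂)=(-1/2,-1/2): CG² = 10/21, CG = +√(10/21)
  (m₁,m₂)=(-3/2,1/2): CG² = 5/21, CG = +√(5/21)
  (m₁,m₂)=(-5/2,3/2): CG² = 1/42, CG = +√(1/42)   ← matches the target
Pairs with CG² = 1/42: (3/2,-5/2): +√(1/42); (-5/2,3/2): +√(1/42)

(3/2,-5/2): +√(1/42); (-5/2,3/2): +√(1/42)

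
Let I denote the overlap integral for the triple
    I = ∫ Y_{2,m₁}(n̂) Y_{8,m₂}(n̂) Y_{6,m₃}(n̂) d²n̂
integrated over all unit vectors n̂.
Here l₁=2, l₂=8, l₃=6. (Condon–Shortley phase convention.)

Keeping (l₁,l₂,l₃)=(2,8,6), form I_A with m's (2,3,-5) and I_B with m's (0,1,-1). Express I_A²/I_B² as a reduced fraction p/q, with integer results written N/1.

Same 2,8,6: normalisation and zero-m 3j drop out of the ratio.
A: Δ: 4! 0! 12! / 17! → 1/30940; sum: t=0:+1/958003200 = 1/958003200; 3j²(2 8 6; 2 3 -5) = Δ·Π!·Σ² = 1/6188  (sign -1)
B: Δ: 4! 0! 12! / 17! → 1/30940; sum: t=2:+1/2419200 = 1/2419200; 3j²(2 8 6; 0 1 -1) = Δ·Π!·Σ² = 27/1105  (sign -1)
I_A²/I_B² = (1/6188)/(27/1105) = 5/756

5/756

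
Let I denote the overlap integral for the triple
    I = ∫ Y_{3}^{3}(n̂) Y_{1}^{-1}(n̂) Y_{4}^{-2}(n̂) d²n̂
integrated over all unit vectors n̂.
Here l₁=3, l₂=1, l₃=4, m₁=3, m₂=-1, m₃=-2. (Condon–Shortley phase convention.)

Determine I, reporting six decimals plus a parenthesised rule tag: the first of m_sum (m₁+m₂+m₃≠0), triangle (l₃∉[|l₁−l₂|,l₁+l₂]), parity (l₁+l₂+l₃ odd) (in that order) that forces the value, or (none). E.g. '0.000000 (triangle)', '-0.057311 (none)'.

0.061558 (none)

m-sum 0 ✓  L=8 even ✓  2≤4≤4 ✓
Π(2lᵢ+1) = 7×3×9 = 189
triangle coeff Δ(3,1,4) = 1/252
Σ_t [0,0]: t=0:+1/36 = 1/36
(3j)²=4/63 [(3 1 4; 0 0 0)], sign=+1
Σ_t [0,0]: t=0:+1/1440 = 1/1440
(3j)²=1/252 [(3 1 4; 3 -1 -2)], sign=+1
⇒ 4πI² = 1/21
I = (+1)√(1/21/(4π)) = 0.06155813
No selection rule forces the value: the integral is nonzero (none).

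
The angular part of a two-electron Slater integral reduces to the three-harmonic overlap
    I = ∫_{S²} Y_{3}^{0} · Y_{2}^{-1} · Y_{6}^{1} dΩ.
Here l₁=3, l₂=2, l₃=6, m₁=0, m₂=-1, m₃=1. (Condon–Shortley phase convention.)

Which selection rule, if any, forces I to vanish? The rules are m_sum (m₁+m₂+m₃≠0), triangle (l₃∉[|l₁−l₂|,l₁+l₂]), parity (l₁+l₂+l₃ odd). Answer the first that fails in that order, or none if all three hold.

Σmᵢ = 0  ✓
l₃∈[|l₁−l₂|,l₁+l₂]=[1,5] required, l₃=6 fails  ✗
Σlᵢ = 11 ⇒ odd

triangle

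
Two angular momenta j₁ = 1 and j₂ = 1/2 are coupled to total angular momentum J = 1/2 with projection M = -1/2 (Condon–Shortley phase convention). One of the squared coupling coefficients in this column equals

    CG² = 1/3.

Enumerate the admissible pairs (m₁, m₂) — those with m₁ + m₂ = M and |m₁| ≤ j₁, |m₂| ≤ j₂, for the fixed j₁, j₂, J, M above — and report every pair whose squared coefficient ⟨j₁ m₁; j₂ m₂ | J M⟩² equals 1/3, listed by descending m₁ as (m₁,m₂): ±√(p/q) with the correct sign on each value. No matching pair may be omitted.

(0,-1/2): +√(1/3)

Admissible pairs with m₁+m₂ = M = -1/2: (-1,1/2), (0,-1/2)
  (m₁,m₂)=(0,-1/2): CG² = 1/3, CG = +√(1/3)   ← matches the target
  (m₁,m₂)=(-1,1/2): CG² = 2/3, CG = −√(2/3)
Pairs with CG² = 1/3: (0,-1/2): +√(1/3)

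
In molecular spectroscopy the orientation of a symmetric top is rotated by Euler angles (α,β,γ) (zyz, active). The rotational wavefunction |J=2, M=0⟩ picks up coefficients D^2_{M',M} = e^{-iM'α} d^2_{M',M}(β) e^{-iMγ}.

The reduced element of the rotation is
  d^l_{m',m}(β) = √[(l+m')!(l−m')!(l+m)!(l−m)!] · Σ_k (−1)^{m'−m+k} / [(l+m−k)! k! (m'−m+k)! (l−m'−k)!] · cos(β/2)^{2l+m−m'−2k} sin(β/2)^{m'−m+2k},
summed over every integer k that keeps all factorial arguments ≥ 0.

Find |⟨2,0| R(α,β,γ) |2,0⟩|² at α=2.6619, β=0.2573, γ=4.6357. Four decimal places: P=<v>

First d^2_{0,0}(β=0.2573), then the phase factors e^{-i(0)α} and e^{-i(0)γ}:
Half-angle: c=0.991736, s=0.128295. N=√(2·2·2·2)=4.000000
k∈{0,1,2} keeps every argument non-negative
  k=0: (−1)^0·4.0000/(4)·0.9917^4·0.1283^0 = +0.967351
  k=1: (−1)^1·4.0000/(1)·0.9917^2·0.1283^2 = -0.064755
  k=2: (−1)^2·4.0000/(4)·0.9917^0·0.1283^4 = +0.000271
d^2_{0,0}(0.2573) = +0.967351 -0.064755 +0.000271 = +0.902867
|D^2_{0,0}|² = |d^2_{0,0}(β)|² = (+0.902867)² = 0.815169 (the z-rotation phases have unit modulus)

P=0.8152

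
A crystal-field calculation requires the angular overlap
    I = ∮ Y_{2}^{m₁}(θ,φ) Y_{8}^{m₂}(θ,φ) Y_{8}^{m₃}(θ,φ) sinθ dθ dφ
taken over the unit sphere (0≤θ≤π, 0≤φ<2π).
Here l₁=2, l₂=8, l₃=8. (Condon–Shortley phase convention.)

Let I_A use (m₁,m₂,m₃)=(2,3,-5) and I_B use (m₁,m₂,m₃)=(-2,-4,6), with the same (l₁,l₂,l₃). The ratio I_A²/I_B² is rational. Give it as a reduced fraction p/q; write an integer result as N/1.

Shared (l₁,l₂,l₃)=(2,8,8): N and (l;000)² cancel in I_A²/I_B².
A: Δ = 2!·2!·14!/19! = 1/348840; Racah Σ t=0..0: t=0:+1/958003200 = 1/958003200; ⇒ 3j(2 8 8; 2 3 -5)² = 13/969, sgn -1
B: Δ = 2!·2!·14!/19! = 1/348840; Racah Σ t=2..2: t=2:+1/3832012800 = 1/3832012800; ⇒ 3j(2 8 8; -2 -4 6)² = 91/9690, sgn +1
I_A²/I_B² = (13/969)/(91/9690) = 10/7

10/7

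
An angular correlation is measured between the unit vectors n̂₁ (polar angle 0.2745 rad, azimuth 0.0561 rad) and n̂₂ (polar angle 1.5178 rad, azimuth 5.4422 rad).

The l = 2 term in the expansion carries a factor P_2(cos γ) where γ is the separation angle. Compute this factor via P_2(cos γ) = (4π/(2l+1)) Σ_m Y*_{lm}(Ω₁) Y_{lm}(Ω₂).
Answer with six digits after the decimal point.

Summing Y*_{l m}(θ₁,φ₁)·Y_{l m}(θ₂,φ₂) over m ∈ [−2, 2]; prefactor 4π/(2·2+1) = 2.513274:
  [-2]  conj(Y_{2,-2})(Ω₁) = (0.028204, 0.003178) ; Y_{2,-2}(Ω₂) = (-0.042735, 0.382812) ; Δ = (-0.002422, 0.010661)
  [-1]  conj(Y_{2,-1})(Ω₁) = (0.201254, 0.011302) ; Y_{2,-1}(Ω₂) = (0.027246, 0.030457) ; Δ = (0.005139, 0.006438)
  [+0]  conj(Y_{2,0})(Ω₁) = (0.561261, -0.000000) ; Y_{2,0}(Ω₂) = (-0.312737, 0.000000) ; Δ = (-0.175527, 0.000000)
  [+1]  conj(Y_{2,1})(Ω₁) = (-0.201254, 0.011302) ; Y_{2,1}(Ω₂) = (-0.027246, 0.030457) ; Δ = (0.005139, -0.006438)
  [+2]  conj(Y_{2,2})(Ω₁) = (0.028204, -0.003178) ; Y_{2,2}(Ω₂) = (-0.042735, -0.382812) ; Δ = (-0.002422, -0.010661)
Σ over m = (-0.170092, -0.000000); ×(4π/5) → (-0.427488, -0.000000). Real part: -0.427488

-0.427488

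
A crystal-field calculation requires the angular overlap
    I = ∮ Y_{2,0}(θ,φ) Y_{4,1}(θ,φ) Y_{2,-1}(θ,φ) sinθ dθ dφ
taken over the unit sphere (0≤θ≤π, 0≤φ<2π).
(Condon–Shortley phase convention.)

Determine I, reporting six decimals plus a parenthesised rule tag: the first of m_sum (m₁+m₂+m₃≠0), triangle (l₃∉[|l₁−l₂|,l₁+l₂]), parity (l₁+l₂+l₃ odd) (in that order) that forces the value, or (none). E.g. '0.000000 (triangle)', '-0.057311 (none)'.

-0.220728 (none)

Checks pass: Σm=0; 8 even; l₃=2∈[2,6].
(2·2+1)(2·4+1)(2·2+1) = 225
Δ: 4! 0! 4! / 9! → 1/630
sum: t=2:+1/16 = 1/16
3j²(2 4 2; 0 0 0) = Δ·Π!·Σ² = 2/35  (sign +1)
sum: t=2:+1/24 = 1/24
3j²(2 4 2; 0 1 -1) = Δ·Π!·Σ² = 1/21  (sign -1)
combine: 4πI² = 225·2/35·1/21 = 30/49
take √, sign -1: I = -0.22072812
No selection rule forces the value: the integral is nonzero (none).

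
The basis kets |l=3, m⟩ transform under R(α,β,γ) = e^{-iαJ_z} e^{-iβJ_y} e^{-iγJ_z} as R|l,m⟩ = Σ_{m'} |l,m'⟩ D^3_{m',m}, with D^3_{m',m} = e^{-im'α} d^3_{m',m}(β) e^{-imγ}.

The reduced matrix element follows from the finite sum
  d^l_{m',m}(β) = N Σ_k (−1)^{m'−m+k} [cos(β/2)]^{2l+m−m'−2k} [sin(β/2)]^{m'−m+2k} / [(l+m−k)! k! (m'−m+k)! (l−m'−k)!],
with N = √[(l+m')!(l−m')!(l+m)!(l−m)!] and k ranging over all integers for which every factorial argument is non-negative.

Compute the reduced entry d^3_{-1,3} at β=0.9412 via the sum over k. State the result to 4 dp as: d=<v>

d^3_{-1,3}(β=0.9412) via the finite sum:
c=cos(0.941200/2)=0.891296, s=sin(0.941200/2)=0.453421; N=√[2·24·720·1]=185.903201
The bounds max(0,m−m')=4 and min(l+m,l−m')=4 give 1 term
  k=4: (−1)^0·185.9032/(48)·0.8913^2·0.4534^4 = +0.130046
d^3_{-1,3}(0.9412) = +0.130046

d=0.1300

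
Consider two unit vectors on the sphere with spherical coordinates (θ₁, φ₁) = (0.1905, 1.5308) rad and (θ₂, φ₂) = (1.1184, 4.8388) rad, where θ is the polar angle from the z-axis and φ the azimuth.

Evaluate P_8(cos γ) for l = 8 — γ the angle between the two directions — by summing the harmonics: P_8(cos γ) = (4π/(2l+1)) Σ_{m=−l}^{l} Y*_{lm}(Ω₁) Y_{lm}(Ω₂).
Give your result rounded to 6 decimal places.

Summing Y*_{l m}(θ₁,φ₁)·Y_{l m}(θ₂,φ₂) over m ∈ [−8, 8]; prefactor 4π/(2·8+1) = 0.739198:
  m=-8: (0.00000 - 0.00000j) × (0.11714 - 0.18705j) = 0.00000 - 0.00000j  (running Σ = 0.00000 - 0.00000j)
  m=-7: (-0.00000 - 0.00002j) × (-0.33202 - 0.27175j) = -0.00000 + 0.00001j  (running Σ = -0.00000 + 0.00001j)
  m=-6: (-0.00023 + 0.00006j) × (-0.26990 + 0.25574j) = 0.00005 - 0.00007j  (running Σ = 0.00004 - 0.00007j)
  m=-5: (0.00044 + 0.00218j) × (-0.01654 - 0.02259j) = 0.00004 - 0.00005j  (running Σ = 0.00009 - 0.00011j)
  m=-4: (0.01561 - 0.00252j) × (-0.30886 + 0.17100j) = -0.00439 + 0.00345j  (running Σ = -0.00430 + 0.00333j)
  m=-3: (-0.00989 - 0.08200j) × (0.05595 + 0.14040j) = 0.01096 - 0.00598j  (running Σ = 0.00666 - 0.00264j)
  m=-2: (-0.30030 + 0.02407j) × (-0.27338 + 0.07063j) = 0.08040 - 0.02779j  (running Σ = 0.08705 - 0.03043j)
  m=-1: (0.02666 + 0.66617j) × (0.02677 + 0.21067j) = -0.13963 + 0.02345j  (running Σ = -0.05258 - 0.00698j)
  m=0: (0.51784 + 0.00000j) × (-0.25408 + 0.00000j) = -0.13157 + 0.00000j  (running Σ = -0.18415 - 0.00698j)
  m=1: (-0.02666 + 0.66617j) × (-0.02677 + 0.21067j) = -0.13963 - 0.02345j  (running Σ = -0.32378 - 0.03043j)
  m=2: (-0.30030 - 0.02407j) × (-0.27338 - 0.07063j) = 0.08040 + 0.02779j  (running Σ = -0.24338 - 0.00264j)
  m=3: (0.00989 - 0.08200j) × (-0.05595 + 0.14040j) = 0.01096 + 0.00598j  (running Σ = -0.23242 + 0.00333j)
  m=4: (0.01561 + 0.00252j) × (-0.30886 - 0.17100j) = -0.00439 - 0.00345j  (running Σ = -0.23681 - 0.00011j)
  m=5: (-0.00044 + 0.00218j) × (0.01654 - 0.02259j) = 0.00004 + 0.00005j  (running Σ = -0.23677 - 0.00007j)
  m=6: (-0.00023 - 0.00006j) × (-0.26990 - 0.25574j) = 0.00005 + 0.00007j  (running Σ = -0.23672 + 0.00001j)
  m=7: (0.00000 - 0.00002j) × (0.33202 - 0.27175j) = -0.00000 - 0.00001j  (running Σ = -0.23672 - 0.00000j)
  m=8: (0.00000 + 0.00000j) × (0.11714 + 0.18705j) = 0.00000 + 0.00000j  (running Σ = -0.23672 - 0.00000j)
Accumulated sum -0.23672 - 0.00000j; after 4π/(2l+1) scaling, -0.17499 - 0.00000j ⇒ P_8 = -0.174986

-0.174986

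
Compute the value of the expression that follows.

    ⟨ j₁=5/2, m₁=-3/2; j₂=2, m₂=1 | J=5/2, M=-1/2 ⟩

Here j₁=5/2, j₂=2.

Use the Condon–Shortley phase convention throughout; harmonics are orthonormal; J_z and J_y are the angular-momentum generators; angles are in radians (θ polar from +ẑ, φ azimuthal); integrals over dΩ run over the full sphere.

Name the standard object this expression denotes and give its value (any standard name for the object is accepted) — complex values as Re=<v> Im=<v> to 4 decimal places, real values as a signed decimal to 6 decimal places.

Clebsch–Gordan coefficient, +√(6/35) ≈ +0.414039

This is a Clebsch–Gordan (vector-coupling) coefficient.
j₁+j₂−J=2  J+j₁−j₂=3  J−j₁+j₂=2  j₁+j₂+J+1=8
(j₁±m₁, j₂±m₂, J±M) = (1,4,3,1,2,3)
P² = 216/35
sum k=1..2:
  [1] −1/12 = -1/12
  [2] +1/4 = 1/4
S = 1/6
C² = P²·S² = 6/35 ; C = +0.414039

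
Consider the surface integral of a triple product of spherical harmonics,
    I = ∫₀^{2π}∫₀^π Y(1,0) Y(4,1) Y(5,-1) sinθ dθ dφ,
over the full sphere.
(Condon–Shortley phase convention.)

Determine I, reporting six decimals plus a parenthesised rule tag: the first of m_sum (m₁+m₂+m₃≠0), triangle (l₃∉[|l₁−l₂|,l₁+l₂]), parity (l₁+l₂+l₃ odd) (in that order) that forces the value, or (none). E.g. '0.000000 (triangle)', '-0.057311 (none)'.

-0.240571 (none)

Checks pass: Σm=0; 10 even; l₃=5∈[3,5].
(2·1+1)(2·4+1)(2·5+1) = 297
Δ: 0! 2! 8! / 11! → 1/495
sum: t=0:+1/576 = 1/576
3j²(1 4 5; 0 0 0) = Δ·Π!·Σ² = 5/99  (sign -1)
sum: t=0:+1/720 = 1/720
3j²(1 4 5; 0 1 -1) = Δ·Π!·Σ² = 8/165  (sign +1)
combine: 4πI² = 297·5/99·8/165 = 8/11
take √, sign -1: I = -0.24057125
No selection rule forces the value: the integral is nonzero (none).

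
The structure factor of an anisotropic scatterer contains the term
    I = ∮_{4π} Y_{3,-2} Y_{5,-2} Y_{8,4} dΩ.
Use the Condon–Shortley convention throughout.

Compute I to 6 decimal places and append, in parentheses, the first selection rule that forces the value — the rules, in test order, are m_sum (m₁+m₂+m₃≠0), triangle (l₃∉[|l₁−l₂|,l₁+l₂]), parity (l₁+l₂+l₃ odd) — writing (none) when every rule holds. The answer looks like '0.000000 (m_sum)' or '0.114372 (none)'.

0.236305 (none)

Rules hold: Σm=0, L=16 even, 2≤8≤8.
N = 7·11·17 = 1309
Δ = 0!·6!·10!/17! = 1/136136
Racah Σ t=0..0: t=0:+1/518400 = 1/518400
⇒ 3j(3 5 8; 0 0 0)² = 56/2431, sgn +1
Racah Σ t=0..0: t=0:+1/3628800 = 1/3628800
⇒ 3j(3 5 8; -2 -2 4)² = 36/1547, sgn +1
4πI² = N·(3j₀)²·(3jₘ)² = 2016/2873
I = +1·√(0.701706/4π) = 0.23630479
No selection rule forces the value: the integral is nonzero (none).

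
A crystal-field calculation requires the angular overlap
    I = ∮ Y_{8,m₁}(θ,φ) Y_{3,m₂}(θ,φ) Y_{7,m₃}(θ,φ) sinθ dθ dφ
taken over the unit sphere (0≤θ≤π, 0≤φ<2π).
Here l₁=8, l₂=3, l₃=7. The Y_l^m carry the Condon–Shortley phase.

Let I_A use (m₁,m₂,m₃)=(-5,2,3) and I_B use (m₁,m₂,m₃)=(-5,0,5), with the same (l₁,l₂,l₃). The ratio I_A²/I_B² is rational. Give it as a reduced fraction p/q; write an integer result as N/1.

l's match ⇒ only the (l;m) 3-j factors differ between A and B.
A: triangle coeff Δ(8,3,7) = 1/5290740; Σ_t [3,4]: t=3:−1/87091200 t=4:+1/52254720 = 1/130636800; (3j)²=88/20349 [(8 3 7; -5 2 3)], sign=+1
B: triangle coeff Δ(8,3,7) = 1/5290740; Σ_t [1,3]: t=1:−1/5748019200 t=2:+1/159667200 t=3:−1/87091200 = -31/5748019200; (3j)²=961/135660 [(8 3 7; -5 0 5)], sign=-1
I_A²/I_B² = (88/20349)/(961/135660) = 1760/2883

1760/2883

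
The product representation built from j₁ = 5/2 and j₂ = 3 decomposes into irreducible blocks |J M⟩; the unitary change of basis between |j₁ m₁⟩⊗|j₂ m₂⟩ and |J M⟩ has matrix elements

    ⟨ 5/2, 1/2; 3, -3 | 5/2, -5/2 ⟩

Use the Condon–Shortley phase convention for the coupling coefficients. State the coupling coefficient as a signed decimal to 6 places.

√[6·3!2!3!/9! · 3!2!0!6!0!5!] = √(8640/7)
  +(−1)^0/∏(0,3,2,0,0,3)! = 1/72  (running 1/72)
⟨..|..⟩ = √(8640/7)·(1/72) = +0.487950

+0.487950  (= +√(5/21))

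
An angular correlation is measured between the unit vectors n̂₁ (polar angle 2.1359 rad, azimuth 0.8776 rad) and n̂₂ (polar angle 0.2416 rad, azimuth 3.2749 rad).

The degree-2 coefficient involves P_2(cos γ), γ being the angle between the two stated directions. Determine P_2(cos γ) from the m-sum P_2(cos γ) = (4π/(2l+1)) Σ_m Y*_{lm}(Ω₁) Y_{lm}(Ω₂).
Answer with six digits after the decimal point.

Term-by-term m-sum for l=2 (normalisation 4π/5 = 2.513274):
  term(m=-2) = (0.000500, 0.006071)   from Y*(Ω₁)=(-0.050517, 0.270834), Y(Ω₂)=(0.021331, -0.005826)
  term(m=-1) = (0.046123, 0.042479)   from Y*(Ω₁)=(-0.223257, -0.268750), Y(Ω₂)=(-0.177877, 0.023854)
  term(m=+0) = (-0.025408, -0.000000)   from Y*(Ω₁)=(-0.044063, -0.000000), Y(Ω₂)=(0.576621, 0.000000)
  term(m=+1) = (0.046123, -0.042479)   from Y*(Ω₁)=(0.223257, -0.268750), Y(Ω₂)=(0.177877, 0.023854)
  term(m=+2) = (0.000500, -0.006071)   from Y*(Ω₁)=(-0.050517, -0.270834), Y(Ω₂)=(0.021331, 0.005826)
Σ over m = (0.067839, 0.000000); ×(4π/5) → (0.170497, 0.000000). Real part: 0.170497

0.170497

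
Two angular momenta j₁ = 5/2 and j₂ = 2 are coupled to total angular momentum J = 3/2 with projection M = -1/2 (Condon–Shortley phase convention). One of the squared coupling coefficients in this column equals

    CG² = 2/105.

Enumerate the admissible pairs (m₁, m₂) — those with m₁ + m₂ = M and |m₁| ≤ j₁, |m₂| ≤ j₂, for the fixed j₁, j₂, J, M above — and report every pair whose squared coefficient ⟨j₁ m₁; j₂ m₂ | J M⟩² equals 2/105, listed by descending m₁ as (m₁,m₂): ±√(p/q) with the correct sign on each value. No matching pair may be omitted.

Admissible pairs with m₁+m₂ = M = -1/2: (-5/2,2), (-3/2,1), (-1/2,0), (1/2,-1), (3/2,-2)
  (m₁,m₂)=(3/2,-2): CG² = 32/105, CG = +√(32/105)
  (m₁,m₂)=(1/2,-1): CG² = 5/21, CG = −√(5/21)
  (m₁,m₂)=(-1/2,0): CG² = 2/35, CG = +√(2/35)
  (m₁,m₂)=(-3/2,1): CG² = 2/105, CG = +√(2/105)   ← matches the target
  (m₁,m₂)=(-5/2,2): CG² = 8/21, CG = −√(8/21)
Pairs with CG² = 2/105: (-3/2,1): +√(2/105)

(-3/2,1): +√(2/105)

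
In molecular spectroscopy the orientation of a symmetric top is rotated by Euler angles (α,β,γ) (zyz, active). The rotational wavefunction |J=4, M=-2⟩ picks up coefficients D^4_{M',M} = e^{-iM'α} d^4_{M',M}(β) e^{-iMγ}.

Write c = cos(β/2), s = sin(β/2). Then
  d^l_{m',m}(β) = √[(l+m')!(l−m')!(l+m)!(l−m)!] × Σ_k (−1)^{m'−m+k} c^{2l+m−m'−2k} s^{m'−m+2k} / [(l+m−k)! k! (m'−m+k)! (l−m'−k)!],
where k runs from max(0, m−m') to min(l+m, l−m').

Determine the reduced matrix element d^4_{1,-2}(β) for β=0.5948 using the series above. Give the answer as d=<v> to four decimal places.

d=-0.2450

d^4_{1,-2}(β=0.5948) via the finite sum:
With c≡cos(β/2)=0.956102 and s≡sin(β/2)=0.293035, N=[120·6·2·720]^{1/2}=1018.233765
The bounds max(0,m−m')=0 and min(l+m,l−m')=2 give 3 terms
  k=0: (−1)^3·1018.2338/(72)·0.9561^5·0.2930^3 = -0.284312
  k=1: (−1)^4·1018.2338/(48)·0.9561^3·0.2930^5 = +0.040061
  k=2: (−1)^5·1018.2338/(240)·0.9561^1·0.2930^7 = -0.000753
d^4_{1,-2}(0.5948) = -0.284312 +0.040061 -0.000753 = -0.245004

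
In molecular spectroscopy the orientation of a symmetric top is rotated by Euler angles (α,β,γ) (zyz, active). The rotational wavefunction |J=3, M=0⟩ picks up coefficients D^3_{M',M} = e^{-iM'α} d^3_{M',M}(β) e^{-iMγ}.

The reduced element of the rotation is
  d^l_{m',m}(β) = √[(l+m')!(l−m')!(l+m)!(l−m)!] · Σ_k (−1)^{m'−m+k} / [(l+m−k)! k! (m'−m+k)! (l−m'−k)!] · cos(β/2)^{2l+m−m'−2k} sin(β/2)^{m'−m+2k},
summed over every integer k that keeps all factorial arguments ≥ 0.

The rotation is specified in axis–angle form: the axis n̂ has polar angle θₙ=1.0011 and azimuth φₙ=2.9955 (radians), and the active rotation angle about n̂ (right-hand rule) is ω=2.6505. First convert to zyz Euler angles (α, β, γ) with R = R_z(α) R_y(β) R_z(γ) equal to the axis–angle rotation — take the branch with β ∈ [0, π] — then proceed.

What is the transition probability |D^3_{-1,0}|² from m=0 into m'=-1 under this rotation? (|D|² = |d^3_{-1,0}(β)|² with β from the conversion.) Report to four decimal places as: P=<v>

P=0.0324

Axis–angle → zyz. n̂ = (sinθₙcosφₙ, sinθₙsinφₙ, cosθₙ) = (-0.833095, +0.122582, +0.539376), ω = 2.6505.
R = I cosω + sinω [n̂]ₓ + (1−cosω) n̂n̂ᵀ gives
  R = [+0.424252, -0.446541, -0.787789; +0.062188, -0.853541, +0.517301; -0.903406, -0.268457, -0.334347]
β = atan2(√(R₁₃²+R₂₃²), R₃₃) = 1.911708; α = atan2(R₂₃, R₁₃) mod 2π = 2.560558; γ = atan2(R₃₂, −R₃₁) mod 2π = 5.994336
D^3_{-1,0}(2.5606,1.9117,5.9943) = e^{-i·-1·2.5606}·d^3_{-1,0}(1.9117)·e^{-i·0·5.9943}. Compute d first:
Half-angle: c=0.576911, s=0.816807. N=√(2·24·6·6)=41.569219
k∈{1,2,3} keeps every argument non-negative
  k=1: (−1)^0·41.5692/(12)·0.5769^5·0.8168^1 = +0.180824
  k=2: (−1)^1·41.5692/(4)·0.5769^3·0.8168^3 = -1.087419
  k=3: (−1)^2·41.5692/(12)·0.5769^1·0.8168^5 = +0.726602
d^3_{-1,0}(1.9117) = +0.180824 -1.087419 +0.726602 = -0.179994
|D^3_{-1,0}|² = |d^3_{-1,0}(β)|² = (-0.179994)² = 0.032398 (the z-rotation phases have unit modulus)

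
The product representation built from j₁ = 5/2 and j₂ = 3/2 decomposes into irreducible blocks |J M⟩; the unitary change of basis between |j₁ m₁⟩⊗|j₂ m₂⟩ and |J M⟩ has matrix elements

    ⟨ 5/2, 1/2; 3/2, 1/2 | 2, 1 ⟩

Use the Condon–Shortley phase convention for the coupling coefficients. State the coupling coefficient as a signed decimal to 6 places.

√[5·2!3!1!/7! · 3!2!2!1!3!1!] = √(12/7)
  +(−1)^1/∏(1,1,1,1,2,0)! = -1/2  (running -1/2)
  +(−1)^2/∏(2,0,0,0,3,1)! = 1/12  (running -5/12)
⟨..|..⟩ = √(12/7)·(-5/12) = -0.545545

−√(25/84) ≈ -0.545545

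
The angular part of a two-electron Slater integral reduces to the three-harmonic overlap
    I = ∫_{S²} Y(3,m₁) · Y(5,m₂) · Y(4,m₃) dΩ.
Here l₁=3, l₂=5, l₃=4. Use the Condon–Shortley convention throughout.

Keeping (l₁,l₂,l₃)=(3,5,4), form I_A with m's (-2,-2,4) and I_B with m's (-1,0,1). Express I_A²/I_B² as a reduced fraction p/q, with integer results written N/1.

Same 3,5,4: normalisation and zero-m 3j drop out of the ratio.
A: Δ: 4! 2! 6! / 13! → 1/180180; sum: t=3:−1/8640 = -1/8640; 3j²(3 5 4; -2 -2 4) = Δ·Π!·Σ² = 14/1287  (sign -1)
B: Δ: 4! 2! 6! / 13! → 1/180180; sum: t=2:+1/288 t=3:−1/288 t=4:+1/5760 = 1/5760; 3j²(3 5 4; -1 0 1) = Δ·Π!·Σ² = 1/12012  (sign -1)
I_A²/I_B² = (14/1287)/(1/12012) = 392/3

392/3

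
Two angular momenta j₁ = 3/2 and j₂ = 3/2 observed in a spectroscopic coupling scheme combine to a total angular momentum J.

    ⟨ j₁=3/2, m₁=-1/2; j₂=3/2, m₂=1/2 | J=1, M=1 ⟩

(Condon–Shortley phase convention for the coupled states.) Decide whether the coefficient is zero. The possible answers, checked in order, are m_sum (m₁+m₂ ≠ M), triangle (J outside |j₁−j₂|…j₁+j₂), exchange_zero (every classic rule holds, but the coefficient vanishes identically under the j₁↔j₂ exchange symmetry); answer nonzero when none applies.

m-sum: m₁+m₂ = -1/2+1/2 = 0, M = 1  ✗ ⇒ coefficient is 0

m_sum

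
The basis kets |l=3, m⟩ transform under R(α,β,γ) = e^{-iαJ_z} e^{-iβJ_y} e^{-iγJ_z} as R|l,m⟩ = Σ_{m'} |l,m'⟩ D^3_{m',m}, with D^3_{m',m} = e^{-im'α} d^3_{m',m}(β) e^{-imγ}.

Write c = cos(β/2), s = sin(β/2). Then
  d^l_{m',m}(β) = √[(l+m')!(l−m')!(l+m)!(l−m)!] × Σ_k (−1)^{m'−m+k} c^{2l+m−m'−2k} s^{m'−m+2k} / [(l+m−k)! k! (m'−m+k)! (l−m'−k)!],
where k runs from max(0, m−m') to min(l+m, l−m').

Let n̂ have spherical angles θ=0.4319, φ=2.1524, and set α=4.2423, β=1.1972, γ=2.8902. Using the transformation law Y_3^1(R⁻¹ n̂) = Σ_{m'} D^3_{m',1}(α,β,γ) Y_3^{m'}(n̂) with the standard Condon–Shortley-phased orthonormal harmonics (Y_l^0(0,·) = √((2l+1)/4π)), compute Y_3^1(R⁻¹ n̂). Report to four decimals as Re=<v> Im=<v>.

Re=0.2345 Im=0.1699

Need the full column D^3_{m',1} for m'=−3..3 at α=4.2423, β=1.1972, γ=2.8902.
cos(β/2)=0.826125, sin(β/2)=0.563486
d^3_{-3,1}: single k=4 term ⇒ +0.266484;  D = -0.244194-0.106693i
d^3_{-2,1}: k∈[3..4] ⇒ +0.637996 -0.148410 = +0.489586;  D = +0.377970-0.311181i
d^3_{-1,1}: k∈[2..4] ⇒ +0.887364 -0.550447 +0.032011 = +0.368928;  D = +0.080042+0.360141i
d^3_{0,1}: k∈[1..3] ⇒ +0.751110 -1.048335 +0.162575 = -0.134650;  D = +0.130417+0.033495i
d^3_{1,1}: k∈[0..2] ⇒ +0.317889 -1.183152 +0.412835 = -0.452428;  D = -0.298828+0.339695i
d^3_{2,1}: k∈[0..1] ⇒ -0.685667 +0.637996 = -0.047670;  D = -0.017648-0.044283i
d^3_{3,1}: single k=0 term ⇒ +0.572791;  D = -0.570428-0.051974i
Y_3^{m'}(θ=0.4319,φ=2.1524) and Σ D·Y over m':
  (-0.2442-0.1067i)·(+0.0301-0.0053i)  (+0.3780-0.3112i)·(-0.0645+0.1493i)  (+0.0800+0.3601i)·(-0.2322-0.3531i)  (+0.1304+0.0335i)·(+0.3809+0.0000i)  (-0.2988+0.3397i)·(+0.2322-0.3531i)  (-0.0176-0.0443i)·(-0.0645-0.1493i)  (-0.5704-0.0520i)·(-0.0301-0.0053i)
Y_3^1(R⁻¹ n̂) = +0.234456+0.169921i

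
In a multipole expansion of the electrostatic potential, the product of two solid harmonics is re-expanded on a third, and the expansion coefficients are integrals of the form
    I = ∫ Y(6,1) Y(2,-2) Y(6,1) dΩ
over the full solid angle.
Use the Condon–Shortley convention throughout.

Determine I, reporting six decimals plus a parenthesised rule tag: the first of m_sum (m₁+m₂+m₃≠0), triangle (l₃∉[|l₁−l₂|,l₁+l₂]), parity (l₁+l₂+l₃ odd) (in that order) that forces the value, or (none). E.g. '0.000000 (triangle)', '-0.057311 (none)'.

m-sum 0 ✓  L=14 even ✓  4≤6≤8 ✓
Π(2lᵢ+1) = 13×5×13 = 845
triangle coeff Δ(6,2,6) = 1/90090
Σ_t [0,2]: t=0:+1/69120 t=1:−1/14400 t=2:+1/69120 = -7/172800
(3j)²=14/715 [(6 2 6; 0 0 0)], sign=-1
Σ_t [0,0]: t=0:+1/57600 = 1/57600
(3j)²=21/715 [(6 2 6; 1 -2 1)], sign=-1
⇒ 4πI² = 294/605
I = (+1)√(294/605/(4π)) = 0.19664868
No selection rule forces the value: the integral is nonzero (none).

0.196649 (none)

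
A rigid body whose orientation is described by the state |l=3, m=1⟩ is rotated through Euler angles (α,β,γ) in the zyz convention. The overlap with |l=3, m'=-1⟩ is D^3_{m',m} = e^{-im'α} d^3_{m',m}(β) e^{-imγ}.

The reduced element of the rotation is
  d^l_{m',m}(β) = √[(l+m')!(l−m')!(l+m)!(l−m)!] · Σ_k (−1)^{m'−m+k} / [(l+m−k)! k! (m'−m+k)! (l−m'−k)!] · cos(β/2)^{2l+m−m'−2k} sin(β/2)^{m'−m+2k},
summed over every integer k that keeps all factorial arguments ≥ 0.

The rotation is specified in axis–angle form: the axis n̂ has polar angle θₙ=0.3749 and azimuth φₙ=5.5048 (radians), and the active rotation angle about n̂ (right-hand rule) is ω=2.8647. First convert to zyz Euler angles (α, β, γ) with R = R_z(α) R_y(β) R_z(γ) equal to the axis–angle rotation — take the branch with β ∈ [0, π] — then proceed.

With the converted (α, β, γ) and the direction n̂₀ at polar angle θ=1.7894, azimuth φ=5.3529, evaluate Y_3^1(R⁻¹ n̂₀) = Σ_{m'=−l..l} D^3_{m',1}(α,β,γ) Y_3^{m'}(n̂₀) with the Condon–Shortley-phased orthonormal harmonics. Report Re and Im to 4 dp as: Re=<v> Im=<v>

Axis–angle → zyz. n̂ = (sinθₙcosφₙ, sinθₙsinφₙ, cosθₙ) = (+0.260737, -0.257106, +0.930544), ω = 2.8647.
R = I cosω + sinω [n̂]ₓ + (1−cosω) n̂n̂ᵀ gives
  R = [-0.828531, -0.385902, +0.405729; +0.122860, -0.832221, -0.540661; +0.546298, -0.398106, +0.736933]
β = atan2(√(R₁₃²+R₂₃²), R₃₃) = 0.742275; α = atan2(R₂₃, R₁₃) mod 2π = 5.356166; γ = atan2(R₃₂, −R₃₁) mod 2π = 3.771344
Need the full column D^3_{m',1} for m'=−3..3 at α=5.3562, β=0.7423, γ=3.7713.
cos(β/2)=0.931915, sin(β/2)=0.362676
d^3_{-3,1}: single k=4 term ⇒ +0.058193;  D = +0.056097-0.015478i
d^3_{-2,1}: k∈[3..4] ⇒ +0.244183 -0.018491 = +0.225691;  D = +0.178598+0.137983i
d^3_{-1,1}: k∈[2..4] ⇒ +0.595243 -0.120203 +0.002276 = +0.477315;  D = -0.006694+0.477268i
d^3_{0,1}: k∈[1..3] ⇒ +0.883063 -0.401233 +0.020256 = +0.502086;  D = -0.405773+0.295701i
d^3_{1,1}: k∈[0..2] ⇒ +0.655027 -0.793657 +0.090153 = -0.048478;  D = +0.046352+0.014200i
d^3_{2,1}: k∈[0..1] ⇒ -0.806122 +0.244183 = -0.561940;  D = +0.190845+0.528540i
d^3_{3,1}: single k=0 term ⇒ +0.384228;  D = +0.210729-0.321285i
Y_3^{m'}(θ=1.7894,φ=5.3529) and Σ D·Y over m':
  (+0.0561-0.0155i)·(-0.3645+0.1334i)  (+0.1786+0.1380i)·(+0.0604-0.2024i)  (-0.0067+0.4773i)·(-0.1442-0.1935i)  (-0.4058+0.2957i)·(+0.2238+0.0000i)  (+0.0464+0.0142i)·(+0.1442-0.1935i)  (+0.1908+0.5285i)·(+0.0604+0.2024i)  (+0.2107-0.3213i)·(+0.3645+0.1334i)
Y_3^1(R⁻¹ n̂) = +0.056461-0.041464i

Re=0.0565 Im=-0.0415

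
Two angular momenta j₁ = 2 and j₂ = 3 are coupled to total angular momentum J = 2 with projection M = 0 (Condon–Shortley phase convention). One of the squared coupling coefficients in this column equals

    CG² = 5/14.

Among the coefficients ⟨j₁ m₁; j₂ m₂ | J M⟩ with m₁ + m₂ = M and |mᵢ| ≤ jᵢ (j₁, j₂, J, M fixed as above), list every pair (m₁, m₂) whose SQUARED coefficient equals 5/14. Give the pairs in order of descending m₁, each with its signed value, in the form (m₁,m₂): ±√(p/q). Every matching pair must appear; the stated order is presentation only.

Admissible pairs with m₁+m₂ = M = 0: (-2,2), (-1,1), (0,0), (1,-1), (2,-2)
  (m₁,m₂)=(2,-2): CG² = 5/14, CG = +√(5/14)   ← matches the target
  (m₁,m₂)=(1,-1): CG² = 1/7, CG = −√(1/7)
  (m₁,m₂)=(0,0): CG² = 0/1, CG = 0
  (m₁,m₂)=(-1,1): CG² = 1/7, CG = +√(1/7)
  (m₁,m₂)=(-2,2): CG² = 5/14, CG = −√(5/14)   ← matches the target
Pairs with CG² = 5/14: (2,-2): +√(5/14); (-2,2): −√(5/14)

(2,-2): +√(5/14); (-2,2): −√(5/14)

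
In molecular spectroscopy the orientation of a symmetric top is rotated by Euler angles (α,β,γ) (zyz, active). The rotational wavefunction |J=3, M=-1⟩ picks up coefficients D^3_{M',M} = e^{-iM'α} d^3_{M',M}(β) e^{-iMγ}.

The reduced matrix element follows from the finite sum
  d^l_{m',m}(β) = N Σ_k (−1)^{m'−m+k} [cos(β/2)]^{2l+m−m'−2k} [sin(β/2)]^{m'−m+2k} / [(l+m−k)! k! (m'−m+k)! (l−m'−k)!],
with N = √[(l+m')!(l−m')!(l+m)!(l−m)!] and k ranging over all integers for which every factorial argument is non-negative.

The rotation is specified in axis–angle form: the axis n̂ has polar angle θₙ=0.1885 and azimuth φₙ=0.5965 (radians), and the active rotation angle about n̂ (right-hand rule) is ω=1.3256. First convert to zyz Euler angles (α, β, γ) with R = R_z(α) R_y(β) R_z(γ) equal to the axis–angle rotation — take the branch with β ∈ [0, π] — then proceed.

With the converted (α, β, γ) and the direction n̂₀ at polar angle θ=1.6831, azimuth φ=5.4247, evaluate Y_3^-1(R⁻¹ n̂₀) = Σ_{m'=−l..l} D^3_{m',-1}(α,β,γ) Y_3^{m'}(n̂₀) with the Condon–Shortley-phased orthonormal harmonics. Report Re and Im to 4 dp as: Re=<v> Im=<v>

Re=0.1736 Im=-0.2568

Axis–angle → zyz. n̂ = (sinθₙcosφₙ, sinθₙsinφₙ, cosθₙ) = (+0.155025, +0.105264, +0.982286), ω = 1.3256.
R = I cosω + sinω [n̂]ₓ + (1−cosω) n̂n̂ᵀ gives
  R = [+0.260946, -0.940549, +0.217430; +0.965263, +0.251138, -0.072089; +0.013199, +0.228688, +0.973410]
β = atan2(√(R₁₃²+R₂₃²), R₃₃) = 0.231121; α = atan2(R₂₃, R₁₃) mod 2π = 5.963039; γ = atan2(R₃₂, −R₃₁) mod 2π = 1.628447
Need the full column D^3_{m',-1} for m'=−3..3 at α=5.9630, β=0.2311, γ=1.6284.
cos(β/2)=0.993330, sin(β/2)=0.115303
d^3_{-3,-1}: single k=2 term ⇒ +0.050131;  D = +0.039355+0.031052i
d^3_{-2,-1}: k∈[1..2] ⇒ +0.352623 -0.009502 = +0.343120;  D = +0.188796+0.286510i
d^3_{-1,-1}: k∈[0..2] ⇒ +0.960643 -0.103550 +0.001046 = +0.858140;  D = +0.222680+0.828745i
d^3_{0,-1}: k∈[0..2] ⇒ -0.386279 +0.015614 -0.000070 = -0.370735;  D = +0.021361-0.370119i
d^3_{1,-1}: k∈[0..2] ⇒ +0.077662 -0.001395 +0.000002 = +0.076269;  D = -0.028134+0.070891i
d^3_{2,-1}: k∈[0..1] ⇒ -0.009502 +0.000064 = -0.009438;  D = +0.006066-0.007231i
d^3_{3,-1}: single k=0 term ⇒ +0.000675;  D = -0.000575+0.000355i
Y_3^{m'}(θ=1.6831,φ=5.4247) and Σ D·Y over m':
  (+0.0394+0.0311i)·(-0.3455+0.2196i)  (+0.1888+0.2865i)·(+0.0165-0.1119i)  (+0.2227+0.8287i)·(-0.1967-0.2278i)  (+0.0214-0.3701i)·(+0.1228+0.0000i)  (-0.0281+0.0709i)·(+0.1967-0.2278i)  (+0.0061-0.0072i)·(+0.0165+0.1119i)  (-0.0006+0.0004i)·(+0.3455+0.2196i)
Y_3^-1(R⁻¹ n̂) = +0.173601-0.256798i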